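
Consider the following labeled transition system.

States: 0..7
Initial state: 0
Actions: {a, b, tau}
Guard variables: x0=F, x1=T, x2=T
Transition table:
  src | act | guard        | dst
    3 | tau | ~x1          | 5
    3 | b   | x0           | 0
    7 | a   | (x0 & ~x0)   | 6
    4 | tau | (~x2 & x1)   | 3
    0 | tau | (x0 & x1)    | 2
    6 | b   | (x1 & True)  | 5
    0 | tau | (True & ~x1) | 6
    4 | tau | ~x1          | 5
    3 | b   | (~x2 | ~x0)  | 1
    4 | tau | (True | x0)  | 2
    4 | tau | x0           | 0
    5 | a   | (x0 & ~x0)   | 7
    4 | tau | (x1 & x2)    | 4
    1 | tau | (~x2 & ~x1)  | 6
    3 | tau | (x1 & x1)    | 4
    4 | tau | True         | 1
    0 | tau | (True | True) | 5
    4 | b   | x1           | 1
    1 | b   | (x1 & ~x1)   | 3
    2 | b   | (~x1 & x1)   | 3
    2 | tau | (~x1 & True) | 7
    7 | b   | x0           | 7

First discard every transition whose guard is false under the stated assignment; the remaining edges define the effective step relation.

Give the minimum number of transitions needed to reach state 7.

Layered search for 7:
  depth 0: {0}
  depth 1: {5}
7 never appears.

Answer: UNREACHABLE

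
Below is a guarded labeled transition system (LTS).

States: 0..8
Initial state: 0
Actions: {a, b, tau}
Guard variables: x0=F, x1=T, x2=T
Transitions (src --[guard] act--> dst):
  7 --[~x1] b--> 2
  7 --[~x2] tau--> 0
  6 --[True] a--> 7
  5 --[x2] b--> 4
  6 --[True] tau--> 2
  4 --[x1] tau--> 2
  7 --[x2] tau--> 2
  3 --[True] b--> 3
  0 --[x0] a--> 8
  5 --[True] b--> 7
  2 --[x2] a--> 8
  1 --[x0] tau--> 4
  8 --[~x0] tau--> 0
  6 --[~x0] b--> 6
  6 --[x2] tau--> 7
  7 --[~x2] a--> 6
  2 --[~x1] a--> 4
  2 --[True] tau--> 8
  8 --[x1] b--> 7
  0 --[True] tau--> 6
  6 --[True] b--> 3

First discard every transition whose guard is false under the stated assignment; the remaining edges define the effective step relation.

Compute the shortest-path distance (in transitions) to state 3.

Answer: 2

Working:
Breadth-first toward 3:
  depth 0: {0}
  depth 1: {6}
  depth 2: {2,3,7}
depth(3)=2, e.g. tau·b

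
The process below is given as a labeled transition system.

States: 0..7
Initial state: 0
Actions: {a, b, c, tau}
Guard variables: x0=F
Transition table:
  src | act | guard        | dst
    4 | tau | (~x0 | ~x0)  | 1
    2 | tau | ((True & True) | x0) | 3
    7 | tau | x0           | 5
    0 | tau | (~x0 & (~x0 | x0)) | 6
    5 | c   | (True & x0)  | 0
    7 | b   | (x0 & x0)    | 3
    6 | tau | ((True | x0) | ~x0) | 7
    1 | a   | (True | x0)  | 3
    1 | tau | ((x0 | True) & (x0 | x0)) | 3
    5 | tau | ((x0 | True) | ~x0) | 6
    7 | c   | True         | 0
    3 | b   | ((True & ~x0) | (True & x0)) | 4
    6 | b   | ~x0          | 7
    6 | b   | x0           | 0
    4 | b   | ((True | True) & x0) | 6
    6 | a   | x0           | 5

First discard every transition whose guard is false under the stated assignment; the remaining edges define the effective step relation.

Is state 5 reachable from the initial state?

Answer: UNREACHABLE

Analysis:
Guard filter leaves 9 enabled edge(s).
L0 = {0}
L1 = {6}  now seen {0,6}
L2 = {7}  now seen {0,6,7}
Reachable = {0,6,7}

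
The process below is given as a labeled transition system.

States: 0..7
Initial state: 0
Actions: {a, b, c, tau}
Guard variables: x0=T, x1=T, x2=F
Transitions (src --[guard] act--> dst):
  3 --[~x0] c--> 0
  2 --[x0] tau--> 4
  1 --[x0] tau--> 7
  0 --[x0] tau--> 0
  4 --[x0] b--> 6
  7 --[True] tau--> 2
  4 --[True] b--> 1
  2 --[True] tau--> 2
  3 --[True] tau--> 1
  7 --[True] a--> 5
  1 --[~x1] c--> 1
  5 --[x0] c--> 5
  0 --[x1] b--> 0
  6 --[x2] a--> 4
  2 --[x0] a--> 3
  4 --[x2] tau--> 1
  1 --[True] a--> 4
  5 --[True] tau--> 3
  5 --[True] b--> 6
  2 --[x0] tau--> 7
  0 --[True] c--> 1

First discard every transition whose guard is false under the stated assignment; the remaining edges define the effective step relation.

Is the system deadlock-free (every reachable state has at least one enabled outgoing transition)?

Answer: DEADLOCK at state 6

Analysis:
Reach set: {0,1,2,3,4,5,6,7}
  0: b→0  c→1  tau→0  [deg 3]
  1: a→4  tau→7  [deg 2]
  2: a→3  tau→2  tau→4  tau→7  [deg 4]
  3: tau→1  [deg 1]
  4: b→1  b→6  [deg 2]
  5: b→6  c→5  tau→3  [deg 3]
  6: ∅  [STUCK]
  7: a→5  tau→2  [deg 2]
trace reaching 6: c·a·b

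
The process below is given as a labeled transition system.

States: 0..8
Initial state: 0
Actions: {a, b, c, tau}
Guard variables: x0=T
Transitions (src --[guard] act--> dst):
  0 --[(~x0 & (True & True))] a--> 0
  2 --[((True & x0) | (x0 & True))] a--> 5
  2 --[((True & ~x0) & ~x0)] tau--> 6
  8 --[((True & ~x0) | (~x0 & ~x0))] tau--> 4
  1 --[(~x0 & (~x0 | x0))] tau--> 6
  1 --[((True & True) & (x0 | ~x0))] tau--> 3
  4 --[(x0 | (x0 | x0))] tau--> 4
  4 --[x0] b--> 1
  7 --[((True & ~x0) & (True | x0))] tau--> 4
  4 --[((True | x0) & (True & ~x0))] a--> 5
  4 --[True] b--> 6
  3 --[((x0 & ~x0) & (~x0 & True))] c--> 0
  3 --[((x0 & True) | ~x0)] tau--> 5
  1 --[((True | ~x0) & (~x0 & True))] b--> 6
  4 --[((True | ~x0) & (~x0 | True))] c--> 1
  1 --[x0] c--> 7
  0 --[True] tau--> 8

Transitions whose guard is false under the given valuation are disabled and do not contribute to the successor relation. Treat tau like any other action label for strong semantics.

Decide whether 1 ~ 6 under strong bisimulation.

Bisimulation quotient by refinement:
  round 0: {{0,1,2,3,4,5,6,7,8}}
  round 1: {{0,3},{1},{2},{4},{5,6,7,8}}
5 equivalence class(es) (converged in 2)
1∈{1}, 6∈{5,6,7,8}

Answer: NOT BISIMILAR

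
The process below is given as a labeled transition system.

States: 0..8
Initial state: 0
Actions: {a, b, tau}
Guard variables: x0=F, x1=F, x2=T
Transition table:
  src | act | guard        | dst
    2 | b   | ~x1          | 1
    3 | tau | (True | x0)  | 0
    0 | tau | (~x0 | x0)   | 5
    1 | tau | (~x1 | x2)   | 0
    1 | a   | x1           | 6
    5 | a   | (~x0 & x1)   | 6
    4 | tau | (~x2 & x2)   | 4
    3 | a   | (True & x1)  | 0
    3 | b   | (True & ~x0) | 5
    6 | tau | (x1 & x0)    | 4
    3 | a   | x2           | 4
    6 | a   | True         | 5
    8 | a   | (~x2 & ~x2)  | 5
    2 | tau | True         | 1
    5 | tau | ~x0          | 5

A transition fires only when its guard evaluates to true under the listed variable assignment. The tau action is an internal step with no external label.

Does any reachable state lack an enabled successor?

Answer: DEADLOCK-FREE

Trace:
Reachable = {0,5}
  0: tau→5  [1 out]
  5: tau→5  [1 out]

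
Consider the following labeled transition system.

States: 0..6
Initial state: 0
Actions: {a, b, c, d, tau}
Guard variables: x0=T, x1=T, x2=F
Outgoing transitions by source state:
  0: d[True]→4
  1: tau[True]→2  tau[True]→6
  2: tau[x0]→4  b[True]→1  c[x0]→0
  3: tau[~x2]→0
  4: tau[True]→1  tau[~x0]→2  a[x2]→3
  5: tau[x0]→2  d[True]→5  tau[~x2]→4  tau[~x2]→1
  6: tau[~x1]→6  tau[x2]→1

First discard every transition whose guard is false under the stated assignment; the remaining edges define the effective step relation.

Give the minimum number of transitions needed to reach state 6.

Answer: 3

Analysis:
Breadth-first toward 6:
  depth 0: {0}
  depth 1: {4}
  depth 2: {1}
  depth 3: {2,6}
depth(6)=3, e.g. d·tau·tau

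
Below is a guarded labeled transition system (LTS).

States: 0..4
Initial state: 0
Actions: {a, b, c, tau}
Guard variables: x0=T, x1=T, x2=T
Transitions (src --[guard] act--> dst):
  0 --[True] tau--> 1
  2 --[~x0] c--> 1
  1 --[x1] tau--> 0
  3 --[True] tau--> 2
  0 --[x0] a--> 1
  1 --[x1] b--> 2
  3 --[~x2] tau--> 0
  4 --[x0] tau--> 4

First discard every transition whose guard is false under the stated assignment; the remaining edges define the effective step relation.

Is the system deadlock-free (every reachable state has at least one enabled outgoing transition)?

Reach set: {0,1,2}
  0: a→1  tau→1  [deg 2]
  1: b→2  tau→0  [deg 2]
  2: ∅  [deadlock]
Path to 2: tau·b

Answer: DEADLOCK at state 2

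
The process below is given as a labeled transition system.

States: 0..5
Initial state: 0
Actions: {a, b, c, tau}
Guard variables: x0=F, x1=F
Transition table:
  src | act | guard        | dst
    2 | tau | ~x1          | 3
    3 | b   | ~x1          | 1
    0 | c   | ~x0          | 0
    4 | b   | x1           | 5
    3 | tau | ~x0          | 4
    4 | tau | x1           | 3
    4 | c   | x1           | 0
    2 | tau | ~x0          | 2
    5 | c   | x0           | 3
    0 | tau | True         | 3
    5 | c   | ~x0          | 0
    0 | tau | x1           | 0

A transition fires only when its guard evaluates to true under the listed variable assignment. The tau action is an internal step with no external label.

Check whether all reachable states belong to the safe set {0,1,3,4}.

Inv-set: {0,1,3,4}
Reach set: {0,1,3,4}
  0: ✓
  1: ✓
  3: ✓
  4: ✓

Answer: INVARIANT HOLDS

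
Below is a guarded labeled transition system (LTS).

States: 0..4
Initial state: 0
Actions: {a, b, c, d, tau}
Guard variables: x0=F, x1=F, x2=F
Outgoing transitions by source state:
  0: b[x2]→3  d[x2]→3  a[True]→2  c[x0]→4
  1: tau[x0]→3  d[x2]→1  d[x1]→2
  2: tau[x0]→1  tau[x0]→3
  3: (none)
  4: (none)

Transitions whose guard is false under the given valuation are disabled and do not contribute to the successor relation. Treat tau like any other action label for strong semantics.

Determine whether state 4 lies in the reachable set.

1 transition(s) survive guard evaluation.
depth 0: {0}
depth 1: {2}  cumulative {0,2}
Reach set: {0,2}

Answer: UNREACHABLE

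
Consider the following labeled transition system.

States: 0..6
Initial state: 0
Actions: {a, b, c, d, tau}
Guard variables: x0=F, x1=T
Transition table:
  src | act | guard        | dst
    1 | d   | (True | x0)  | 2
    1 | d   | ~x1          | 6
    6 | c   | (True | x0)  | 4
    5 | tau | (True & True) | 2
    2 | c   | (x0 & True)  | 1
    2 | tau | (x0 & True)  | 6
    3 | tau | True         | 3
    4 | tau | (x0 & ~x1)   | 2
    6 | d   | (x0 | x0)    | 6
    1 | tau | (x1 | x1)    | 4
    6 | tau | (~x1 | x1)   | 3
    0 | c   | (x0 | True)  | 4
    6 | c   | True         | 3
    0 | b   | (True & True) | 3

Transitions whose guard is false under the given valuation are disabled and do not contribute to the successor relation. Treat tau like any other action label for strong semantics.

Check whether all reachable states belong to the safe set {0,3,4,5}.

Answer: INVARIANT HOLDS

Analysis:
Safe = {0,3,4,5}
R = {0,3,4}
  0: safe
  3: safe
  4: safe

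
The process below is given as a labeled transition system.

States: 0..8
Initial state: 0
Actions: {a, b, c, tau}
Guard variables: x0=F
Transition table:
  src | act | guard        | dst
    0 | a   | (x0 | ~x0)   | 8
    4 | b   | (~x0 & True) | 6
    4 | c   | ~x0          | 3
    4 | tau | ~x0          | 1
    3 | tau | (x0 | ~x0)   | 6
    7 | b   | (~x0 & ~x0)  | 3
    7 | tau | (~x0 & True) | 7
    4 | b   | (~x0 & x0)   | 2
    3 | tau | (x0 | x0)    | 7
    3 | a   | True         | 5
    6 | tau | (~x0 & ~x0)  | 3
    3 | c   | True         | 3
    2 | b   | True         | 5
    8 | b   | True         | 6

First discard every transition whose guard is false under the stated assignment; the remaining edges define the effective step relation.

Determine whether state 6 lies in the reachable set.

Guard filter leaves 12 enabled edge(s).
L0 = {0}
L1 = {8}  now seen {0,8}
L2 = {6}  now seen {0,6,8}
L3 = {3}  now seen {0,3,6,8}
L4 = {5}  now seen {0,3,5,6,8}
Reach set: {0,3,5,6,8}
witness 6: a·b

Answer: REACHABLE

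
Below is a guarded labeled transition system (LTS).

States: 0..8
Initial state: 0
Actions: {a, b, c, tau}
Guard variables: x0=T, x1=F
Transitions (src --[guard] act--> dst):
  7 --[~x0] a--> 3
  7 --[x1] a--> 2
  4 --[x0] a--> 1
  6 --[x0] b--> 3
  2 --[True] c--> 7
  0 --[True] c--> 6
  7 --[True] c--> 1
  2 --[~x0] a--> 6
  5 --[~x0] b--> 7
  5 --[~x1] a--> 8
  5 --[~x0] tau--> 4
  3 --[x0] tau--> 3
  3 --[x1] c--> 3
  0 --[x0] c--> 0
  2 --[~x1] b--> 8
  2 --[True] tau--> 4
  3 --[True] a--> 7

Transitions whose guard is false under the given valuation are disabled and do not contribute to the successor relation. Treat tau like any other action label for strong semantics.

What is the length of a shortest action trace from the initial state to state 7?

Answer: 3

Trace:
Breadth-first toward 7:
  L0 = {0}
  L1 = {6}
  L2 = {3}
  L3 = {7}
depth(7)=3, e.g. c·b·a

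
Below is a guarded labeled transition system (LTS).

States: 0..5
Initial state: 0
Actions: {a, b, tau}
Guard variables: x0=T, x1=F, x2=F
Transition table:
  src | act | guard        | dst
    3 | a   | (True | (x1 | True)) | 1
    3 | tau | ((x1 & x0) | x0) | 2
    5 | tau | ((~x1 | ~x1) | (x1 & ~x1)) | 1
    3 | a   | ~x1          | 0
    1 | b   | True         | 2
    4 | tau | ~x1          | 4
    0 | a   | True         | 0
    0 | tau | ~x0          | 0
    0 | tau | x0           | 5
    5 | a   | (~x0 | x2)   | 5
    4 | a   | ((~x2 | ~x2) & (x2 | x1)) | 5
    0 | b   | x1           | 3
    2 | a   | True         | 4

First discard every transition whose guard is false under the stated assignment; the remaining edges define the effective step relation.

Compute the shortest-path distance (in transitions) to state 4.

Answer: 4

Trace:
Breadth-first toward 4:
  depth 0: {0}
  depth 1: {5}
  depth 2: {1}
  depth 3: {2}
  depth 4: {4}
4 enters at depth 4; path tau·tau·b·a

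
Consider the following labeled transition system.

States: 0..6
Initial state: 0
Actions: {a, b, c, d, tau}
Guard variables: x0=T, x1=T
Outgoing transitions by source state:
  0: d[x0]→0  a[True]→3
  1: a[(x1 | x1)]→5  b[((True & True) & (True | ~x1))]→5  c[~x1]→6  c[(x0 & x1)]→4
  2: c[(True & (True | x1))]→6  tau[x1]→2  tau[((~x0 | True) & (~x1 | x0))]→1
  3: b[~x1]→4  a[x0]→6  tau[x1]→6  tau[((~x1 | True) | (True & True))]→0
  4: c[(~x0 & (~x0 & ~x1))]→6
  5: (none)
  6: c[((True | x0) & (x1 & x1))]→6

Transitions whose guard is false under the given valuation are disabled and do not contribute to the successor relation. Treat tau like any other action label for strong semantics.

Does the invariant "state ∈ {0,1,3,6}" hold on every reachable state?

Allowed set {0,1,3,6}
Reach set: {0,3,6}
  0: ✓
  3: ✓
  6: ✓

Answer: INVARIANT HOLDS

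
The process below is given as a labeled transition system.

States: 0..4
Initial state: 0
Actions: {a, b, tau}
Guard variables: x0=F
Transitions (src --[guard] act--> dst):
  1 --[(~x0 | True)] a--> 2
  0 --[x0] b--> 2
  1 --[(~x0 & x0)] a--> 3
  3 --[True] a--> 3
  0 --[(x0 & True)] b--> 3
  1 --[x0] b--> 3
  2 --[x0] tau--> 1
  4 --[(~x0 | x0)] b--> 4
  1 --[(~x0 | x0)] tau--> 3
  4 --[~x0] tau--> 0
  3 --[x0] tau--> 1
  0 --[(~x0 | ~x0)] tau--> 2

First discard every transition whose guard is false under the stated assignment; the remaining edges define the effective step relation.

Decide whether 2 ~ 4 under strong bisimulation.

Answer: NOT BISIMILAR

Working:
Bisimulation quotient by refinement:
  round 0: {{0,1,2,3,4}}
  round 1: {{0},{1},{2},{3},{4}}
stable after 2 split(s): 5 block(s)
[2]={2}  [4]={4}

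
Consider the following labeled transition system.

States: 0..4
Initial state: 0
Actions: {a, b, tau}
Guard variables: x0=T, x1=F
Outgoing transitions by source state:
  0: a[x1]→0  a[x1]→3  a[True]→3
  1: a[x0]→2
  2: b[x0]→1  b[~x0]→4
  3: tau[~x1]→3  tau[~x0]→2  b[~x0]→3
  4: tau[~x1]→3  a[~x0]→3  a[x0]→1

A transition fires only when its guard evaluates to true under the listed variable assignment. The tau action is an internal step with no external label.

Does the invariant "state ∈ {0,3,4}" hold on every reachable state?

Allowed set {0,3,4}
R = {0,3}
  0: safe
  3: safe

Answer: INVARIANT HOLDS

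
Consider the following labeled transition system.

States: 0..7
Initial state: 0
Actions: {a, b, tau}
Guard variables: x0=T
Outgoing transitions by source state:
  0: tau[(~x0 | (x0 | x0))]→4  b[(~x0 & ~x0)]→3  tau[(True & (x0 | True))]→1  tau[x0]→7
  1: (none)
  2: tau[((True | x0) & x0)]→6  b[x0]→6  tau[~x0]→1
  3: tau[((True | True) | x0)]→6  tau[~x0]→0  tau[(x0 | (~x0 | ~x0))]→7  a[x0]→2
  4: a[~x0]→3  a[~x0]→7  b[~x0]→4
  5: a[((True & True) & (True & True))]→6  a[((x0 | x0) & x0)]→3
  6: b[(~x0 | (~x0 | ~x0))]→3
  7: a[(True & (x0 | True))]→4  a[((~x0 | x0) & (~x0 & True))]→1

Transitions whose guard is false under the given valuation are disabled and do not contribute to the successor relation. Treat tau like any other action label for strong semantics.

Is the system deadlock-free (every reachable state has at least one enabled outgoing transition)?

R = {0,1,4,7}
  0: tau→1  tau→4  tau→7  [3 out]
  1: ∅  [no exit]
  4: ∅  [no exit]
  7: a→4  [1 out]
trace reaching 1: tau

Answer: DEADLOCK at state 1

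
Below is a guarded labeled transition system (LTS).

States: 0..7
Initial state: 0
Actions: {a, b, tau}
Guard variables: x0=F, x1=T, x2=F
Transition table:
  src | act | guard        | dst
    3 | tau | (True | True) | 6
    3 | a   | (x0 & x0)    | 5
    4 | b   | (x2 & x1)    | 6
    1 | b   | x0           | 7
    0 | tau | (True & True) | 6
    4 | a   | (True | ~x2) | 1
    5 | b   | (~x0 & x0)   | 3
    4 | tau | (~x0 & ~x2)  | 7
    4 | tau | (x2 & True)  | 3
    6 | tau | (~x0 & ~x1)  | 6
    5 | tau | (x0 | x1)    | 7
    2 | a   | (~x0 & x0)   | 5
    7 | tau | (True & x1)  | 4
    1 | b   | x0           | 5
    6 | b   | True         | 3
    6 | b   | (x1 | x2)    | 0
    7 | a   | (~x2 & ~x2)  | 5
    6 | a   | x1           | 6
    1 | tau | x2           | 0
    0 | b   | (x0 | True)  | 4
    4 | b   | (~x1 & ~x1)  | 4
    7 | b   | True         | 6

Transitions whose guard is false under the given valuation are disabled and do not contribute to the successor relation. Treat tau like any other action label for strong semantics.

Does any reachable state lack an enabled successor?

Answer: DEADLOCK at state 1

Trace:
Reachable = {0,1,3,4,5,6,7}
  0: b→4  tau→6  [deg 2]
  1: ∅  [deadlock]
  3: tau→6  [deg 1]
  4: a→1  tau→7  [deg 2]
  5: tau→7  [deg 1]
  6: a→6  b→0  b→3  [deg 3]
  7: a→5  b→6  tau→4  [deg 3]
trace reaching 1: b·a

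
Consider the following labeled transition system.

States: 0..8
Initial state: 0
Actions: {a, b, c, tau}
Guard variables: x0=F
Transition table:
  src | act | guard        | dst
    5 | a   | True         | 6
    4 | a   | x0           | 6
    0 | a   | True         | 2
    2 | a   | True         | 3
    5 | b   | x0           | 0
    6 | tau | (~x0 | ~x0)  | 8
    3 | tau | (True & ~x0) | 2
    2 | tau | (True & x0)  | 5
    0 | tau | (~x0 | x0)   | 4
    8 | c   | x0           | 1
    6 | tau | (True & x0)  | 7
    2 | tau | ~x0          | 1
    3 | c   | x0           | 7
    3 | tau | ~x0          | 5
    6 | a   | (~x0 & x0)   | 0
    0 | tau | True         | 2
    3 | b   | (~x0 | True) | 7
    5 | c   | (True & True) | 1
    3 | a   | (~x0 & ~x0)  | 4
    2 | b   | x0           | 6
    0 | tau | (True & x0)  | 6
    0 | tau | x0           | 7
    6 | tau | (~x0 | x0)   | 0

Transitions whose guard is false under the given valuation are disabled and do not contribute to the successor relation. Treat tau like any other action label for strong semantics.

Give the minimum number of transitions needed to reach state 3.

Answer: 2

Trace:
Breadth-first toward 3:
  Layer 0: {0}
  Layer 1: {2,4}
  Layer 2: {1,3}
3 enters at depth 2; path a·a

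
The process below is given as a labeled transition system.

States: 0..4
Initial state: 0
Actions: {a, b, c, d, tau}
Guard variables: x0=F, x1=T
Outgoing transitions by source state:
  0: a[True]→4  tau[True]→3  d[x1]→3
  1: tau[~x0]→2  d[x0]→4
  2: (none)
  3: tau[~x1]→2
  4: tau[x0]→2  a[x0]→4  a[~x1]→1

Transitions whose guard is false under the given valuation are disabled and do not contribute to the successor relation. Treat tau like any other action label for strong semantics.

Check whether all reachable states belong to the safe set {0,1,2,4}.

Safe = {0,1,2,4}
Reachable = {0,3,4}
  0: ok
  3: outside
  4: ok
counterexample path to 3: tau

Answer: INVARIANT VIOLATED at state 3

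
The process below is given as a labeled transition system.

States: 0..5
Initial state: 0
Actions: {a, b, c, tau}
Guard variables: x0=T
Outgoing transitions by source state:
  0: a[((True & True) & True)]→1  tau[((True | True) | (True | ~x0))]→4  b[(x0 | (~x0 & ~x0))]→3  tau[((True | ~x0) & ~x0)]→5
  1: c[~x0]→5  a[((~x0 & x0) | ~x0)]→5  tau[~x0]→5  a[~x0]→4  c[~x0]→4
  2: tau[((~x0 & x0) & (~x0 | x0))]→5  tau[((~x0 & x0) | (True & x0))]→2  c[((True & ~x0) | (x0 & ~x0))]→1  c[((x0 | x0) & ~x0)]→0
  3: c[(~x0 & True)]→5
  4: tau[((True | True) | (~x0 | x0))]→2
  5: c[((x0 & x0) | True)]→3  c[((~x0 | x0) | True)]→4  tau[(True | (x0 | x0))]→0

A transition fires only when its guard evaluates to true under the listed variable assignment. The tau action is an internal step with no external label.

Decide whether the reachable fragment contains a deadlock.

Reachable = {0,1,2,3,4}
  0: a→1  b→3  tau→4  [3 exit(s)]
  1: ∅  [STUCK]
  2: tau→2  [1 exit(s)]
  3: ∅  [STUCK]
  4: tau→2  [1 exit(s)]
trace reaching 1: a

Answer: DEADLOCK at state 1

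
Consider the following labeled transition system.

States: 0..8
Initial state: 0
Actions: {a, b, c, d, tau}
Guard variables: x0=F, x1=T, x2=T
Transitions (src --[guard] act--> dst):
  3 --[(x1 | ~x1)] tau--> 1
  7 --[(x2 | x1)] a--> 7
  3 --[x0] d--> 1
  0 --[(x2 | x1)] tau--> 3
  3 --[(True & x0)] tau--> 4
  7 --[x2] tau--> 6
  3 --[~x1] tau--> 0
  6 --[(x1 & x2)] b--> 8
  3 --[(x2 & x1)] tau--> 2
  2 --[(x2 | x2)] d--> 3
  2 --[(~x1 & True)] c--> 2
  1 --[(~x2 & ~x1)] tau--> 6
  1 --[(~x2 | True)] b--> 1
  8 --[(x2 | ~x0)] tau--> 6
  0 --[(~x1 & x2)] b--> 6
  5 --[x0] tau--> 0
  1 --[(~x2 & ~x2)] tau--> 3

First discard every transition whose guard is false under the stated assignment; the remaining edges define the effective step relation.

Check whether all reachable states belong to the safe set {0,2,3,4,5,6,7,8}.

Answer: INVARIANT VIOLATED at state 1

Analysis:
Allowed set {0,2,3,4,5,6,7,8}
Reach set: {0,1,2,3}
  0: safe
  1: ✗ unsafe
  2: safe
  3: safe
counterexample path to 1: tau·tau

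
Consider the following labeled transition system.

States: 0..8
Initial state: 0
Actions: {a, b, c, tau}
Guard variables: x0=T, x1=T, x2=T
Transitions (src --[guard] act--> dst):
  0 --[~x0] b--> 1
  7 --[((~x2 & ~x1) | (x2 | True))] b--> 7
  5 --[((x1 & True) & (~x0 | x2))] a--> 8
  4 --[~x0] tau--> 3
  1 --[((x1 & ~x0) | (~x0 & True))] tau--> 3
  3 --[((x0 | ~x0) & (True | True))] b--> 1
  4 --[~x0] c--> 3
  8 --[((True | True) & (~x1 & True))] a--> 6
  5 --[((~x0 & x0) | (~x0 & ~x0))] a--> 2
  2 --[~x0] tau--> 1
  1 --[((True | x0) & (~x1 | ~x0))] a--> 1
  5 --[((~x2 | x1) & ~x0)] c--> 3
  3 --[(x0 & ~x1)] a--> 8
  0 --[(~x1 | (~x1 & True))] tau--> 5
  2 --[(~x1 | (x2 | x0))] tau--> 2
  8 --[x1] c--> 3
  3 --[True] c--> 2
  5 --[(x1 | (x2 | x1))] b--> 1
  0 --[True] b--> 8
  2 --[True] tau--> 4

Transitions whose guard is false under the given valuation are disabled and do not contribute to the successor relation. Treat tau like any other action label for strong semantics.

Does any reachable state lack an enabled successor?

Reach set: {0,1,2,3,4,8}
  0: b→8  [1 out]
  1: ∅  [STUCK]
  2: tau→2  tau→4  [2 out]
  3: b→1  c→2  [2 out]
  4: ∅  [STUCK]
  8: c→3  [1 out]
Path to 1: b·c·b

Answer: DEADLOCK at state 1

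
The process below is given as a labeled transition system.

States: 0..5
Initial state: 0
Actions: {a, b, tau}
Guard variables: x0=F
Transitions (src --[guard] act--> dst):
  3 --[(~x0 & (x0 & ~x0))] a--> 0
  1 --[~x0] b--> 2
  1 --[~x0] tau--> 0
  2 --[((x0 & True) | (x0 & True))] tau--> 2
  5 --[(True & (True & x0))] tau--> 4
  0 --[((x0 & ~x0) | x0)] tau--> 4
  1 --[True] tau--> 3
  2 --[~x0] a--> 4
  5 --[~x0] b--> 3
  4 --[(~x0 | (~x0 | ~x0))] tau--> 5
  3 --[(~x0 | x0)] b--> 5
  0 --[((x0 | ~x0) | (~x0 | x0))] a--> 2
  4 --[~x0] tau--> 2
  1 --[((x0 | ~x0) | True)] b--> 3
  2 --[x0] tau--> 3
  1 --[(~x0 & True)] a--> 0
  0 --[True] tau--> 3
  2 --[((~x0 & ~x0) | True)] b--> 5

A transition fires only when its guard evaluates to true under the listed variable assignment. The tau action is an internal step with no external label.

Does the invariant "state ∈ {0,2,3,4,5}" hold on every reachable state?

Allowed set {0,2,3,4,5}
R = {0,2,3,4,5}
  0: ok
  2: ok
  3: ok
  4: ok
  5: ok

Answer: INVARIANT HOLDS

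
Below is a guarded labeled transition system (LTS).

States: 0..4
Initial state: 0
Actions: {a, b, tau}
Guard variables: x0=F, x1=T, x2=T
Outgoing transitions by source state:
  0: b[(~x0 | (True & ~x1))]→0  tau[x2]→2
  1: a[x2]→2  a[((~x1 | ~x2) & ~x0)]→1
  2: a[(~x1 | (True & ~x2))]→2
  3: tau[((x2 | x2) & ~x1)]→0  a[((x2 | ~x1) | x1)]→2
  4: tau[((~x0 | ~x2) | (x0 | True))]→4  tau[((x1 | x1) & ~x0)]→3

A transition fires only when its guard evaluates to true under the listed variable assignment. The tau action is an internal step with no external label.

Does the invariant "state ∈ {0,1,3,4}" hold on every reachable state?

Answer: INVARIANT VIOLATED at state 2

Analysis:
Safe = {0,1,3,4}
Reachable = {0,2}
  0: ok
  2: outside
counterexample path to 2: tau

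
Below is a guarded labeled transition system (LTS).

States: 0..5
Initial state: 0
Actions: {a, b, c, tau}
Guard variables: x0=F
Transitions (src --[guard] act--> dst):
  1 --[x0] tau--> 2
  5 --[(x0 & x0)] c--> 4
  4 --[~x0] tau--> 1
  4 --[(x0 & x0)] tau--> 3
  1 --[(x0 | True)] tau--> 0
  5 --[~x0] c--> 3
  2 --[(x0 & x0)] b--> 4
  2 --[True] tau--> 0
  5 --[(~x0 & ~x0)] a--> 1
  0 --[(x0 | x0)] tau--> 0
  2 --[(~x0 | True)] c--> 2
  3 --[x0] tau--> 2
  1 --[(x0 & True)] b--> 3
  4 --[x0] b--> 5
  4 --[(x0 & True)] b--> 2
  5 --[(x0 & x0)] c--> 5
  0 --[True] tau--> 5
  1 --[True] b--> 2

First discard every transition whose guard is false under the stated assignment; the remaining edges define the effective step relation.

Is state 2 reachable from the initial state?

Answer: REACHABLE

Working:
8 transition(s) survive guard evaluation.
Layer 0: {0}
Layer 1: {5}  cumulative {0,5}
Layer 2: {1,3}  cumulative {0,1,3,5}
Layer 3: {2}  cumulative {0,1,2,3,5}
Reachable = {0,1,2,3,5}
Path to 2: tau·a·b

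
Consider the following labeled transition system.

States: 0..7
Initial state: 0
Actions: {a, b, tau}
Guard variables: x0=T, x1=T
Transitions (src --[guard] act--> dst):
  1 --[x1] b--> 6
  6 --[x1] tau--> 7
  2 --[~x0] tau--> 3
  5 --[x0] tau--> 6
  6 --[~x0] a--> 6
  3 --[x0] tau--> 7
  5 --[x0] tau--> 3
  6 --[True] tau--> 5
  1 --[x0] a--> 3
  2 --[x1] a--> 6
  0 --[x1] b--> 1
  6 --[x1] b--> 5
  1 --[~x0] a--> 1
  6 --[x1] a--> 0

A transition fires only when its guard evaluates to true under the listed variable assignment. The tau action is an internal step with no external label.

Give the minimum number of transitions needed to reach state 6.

Answer: 2

Trace:
Layered search for 6:
  Layer 0: {0}
  Layer 1: {1}
  Layer 2: {3,6}
6 enters at depth 2; path b·b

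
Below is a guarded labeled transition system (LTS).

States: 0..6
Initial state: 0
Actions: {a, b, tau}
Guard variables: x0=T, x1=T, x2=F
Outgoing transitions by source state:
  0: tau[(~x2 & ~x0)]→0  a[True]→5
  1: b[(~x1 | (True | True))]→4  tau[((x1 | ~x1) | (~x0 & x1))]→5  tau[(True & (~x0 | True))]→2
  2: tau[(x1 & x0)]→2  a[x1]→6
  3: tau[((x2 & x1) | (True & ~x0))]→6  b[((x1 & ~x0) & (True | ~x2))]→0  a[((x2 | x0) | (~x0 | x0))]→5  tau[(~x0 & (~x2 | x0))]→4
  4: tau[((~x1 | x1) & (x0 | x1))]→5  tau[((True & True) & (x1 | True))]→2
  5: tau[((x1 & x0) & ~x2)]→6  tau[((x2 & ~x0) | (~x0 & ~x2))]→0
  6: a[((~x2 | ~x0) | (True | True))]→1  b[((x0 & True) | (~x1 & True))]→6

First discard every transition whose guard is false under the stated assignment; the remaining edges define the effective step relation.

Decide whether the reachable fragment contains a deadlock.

Reachable = {0,1,2,4,5,6}
  0: a→5  [deg 1]
  1: b→4  tau→2  tau→5  [deg 3]
  2: a→6  tau→2  [deg 2]
  4: tau→2  tau→5  [deg 2]
  5: tau→6  [deg 1]
  6: a→1  b→6  [deg 2]

Answer: DEADLOCK-FREE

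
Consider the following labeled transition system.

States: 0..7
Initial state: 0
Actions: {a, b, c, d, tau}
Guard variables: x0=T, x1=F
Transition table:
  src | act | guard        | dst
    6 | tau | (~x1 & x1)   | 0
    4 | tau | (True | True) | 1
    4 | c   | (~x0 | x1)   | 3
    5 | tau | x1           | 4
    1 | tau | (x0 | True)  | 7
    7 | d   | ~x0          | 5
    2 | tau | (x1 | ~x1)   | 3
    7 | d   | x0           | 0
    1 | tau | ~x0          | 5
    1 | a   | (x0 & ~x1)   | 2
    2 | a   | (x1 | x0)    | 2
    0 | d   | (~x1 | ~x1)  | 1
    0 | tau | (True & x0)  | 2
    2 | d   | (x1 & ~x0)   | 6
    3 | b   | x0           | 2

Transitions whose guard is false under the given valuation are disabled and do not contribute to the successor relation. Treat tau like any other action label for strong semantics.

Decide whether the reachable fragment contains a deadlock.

Answer: DEADLOCK-FREE

Trace:
R = {0,1,2,3,7}
  0: d→1  tau→2  [2 exit(s)]
  1: a→2  tau→7  [2 exit(s)]
  2: a→2  tau→3  [2 exit(s)]
  3: b→2  [1 exit(s)]
  7: d→0  [1 exit(s)]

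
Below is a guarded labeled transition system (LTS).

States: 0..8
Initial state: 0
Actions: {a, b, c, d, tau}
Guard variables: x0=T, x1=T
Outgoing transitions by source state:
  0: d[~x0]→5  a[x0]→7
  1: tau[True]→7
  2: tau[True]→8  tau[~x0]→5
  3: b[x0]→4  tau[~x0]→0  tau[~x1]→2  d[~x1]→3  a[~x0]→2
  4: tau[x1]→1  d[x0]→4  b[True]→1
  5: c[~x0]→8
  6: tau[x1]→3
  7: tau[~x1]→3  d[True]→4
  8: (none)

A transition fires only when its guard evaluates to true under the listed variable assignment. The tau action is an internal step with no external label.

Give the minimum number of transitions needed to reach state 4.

BFS to 4:
  depth 0: {0}
  depth 1: {7}
  depth 2: {4}
first hit 4 at d=2 via a·d

Answer: 2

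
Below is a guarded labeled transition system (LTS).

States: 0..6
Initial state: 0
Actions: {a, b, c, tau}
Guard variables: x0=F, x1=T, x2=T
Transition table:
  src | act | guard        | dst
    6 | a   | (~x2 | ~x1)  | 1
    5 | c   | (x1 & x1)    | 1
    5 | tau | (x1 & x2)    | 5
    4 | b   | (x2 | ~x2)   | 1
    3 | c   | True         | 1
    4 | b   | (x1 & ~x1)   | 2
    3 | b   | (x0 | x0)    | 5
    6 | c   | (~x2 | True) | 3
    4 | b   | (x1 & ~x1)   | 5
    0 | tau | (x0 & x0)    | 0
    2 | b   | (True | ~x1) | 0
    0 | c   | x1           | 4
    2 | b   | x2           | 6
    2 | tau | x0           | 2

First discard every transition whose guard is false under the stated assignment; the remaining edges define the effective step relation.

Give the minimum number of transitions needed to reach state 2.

Breadth-first toward 2:
  L0 = {0}
  L1 = {4}
  L2 = {1}
2 never appears.

Answer: UNREACHABLE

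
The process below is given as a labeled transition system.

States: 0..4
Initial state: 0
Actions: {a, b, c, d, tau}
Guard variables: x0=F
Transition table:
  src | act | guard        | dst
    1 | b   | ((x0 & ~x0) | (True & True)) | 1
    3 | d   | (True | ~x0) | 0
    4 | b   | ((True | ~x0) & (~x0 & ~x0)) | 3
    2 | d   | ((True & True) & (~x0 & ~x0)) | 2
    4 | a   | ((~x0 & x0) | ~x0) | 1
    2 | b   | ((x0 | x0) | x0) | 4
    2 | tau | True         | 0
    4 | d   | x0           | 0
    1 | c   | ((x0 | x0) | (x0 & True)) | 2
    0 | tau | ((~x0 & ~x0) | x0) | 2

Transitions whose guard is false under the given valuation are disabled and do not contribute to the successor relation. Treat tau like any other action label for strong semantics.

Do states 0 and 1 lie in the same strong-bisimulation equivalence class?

Refine partition for ~:
  P[0] = {{0,1,2,3,4}}
  P[1] = {{0},{1},{2},{3},{4}}
Fixed point at round 2; 5 class(es).
[0]={0}  [1]={1}

Answer: NOT BISIMILAR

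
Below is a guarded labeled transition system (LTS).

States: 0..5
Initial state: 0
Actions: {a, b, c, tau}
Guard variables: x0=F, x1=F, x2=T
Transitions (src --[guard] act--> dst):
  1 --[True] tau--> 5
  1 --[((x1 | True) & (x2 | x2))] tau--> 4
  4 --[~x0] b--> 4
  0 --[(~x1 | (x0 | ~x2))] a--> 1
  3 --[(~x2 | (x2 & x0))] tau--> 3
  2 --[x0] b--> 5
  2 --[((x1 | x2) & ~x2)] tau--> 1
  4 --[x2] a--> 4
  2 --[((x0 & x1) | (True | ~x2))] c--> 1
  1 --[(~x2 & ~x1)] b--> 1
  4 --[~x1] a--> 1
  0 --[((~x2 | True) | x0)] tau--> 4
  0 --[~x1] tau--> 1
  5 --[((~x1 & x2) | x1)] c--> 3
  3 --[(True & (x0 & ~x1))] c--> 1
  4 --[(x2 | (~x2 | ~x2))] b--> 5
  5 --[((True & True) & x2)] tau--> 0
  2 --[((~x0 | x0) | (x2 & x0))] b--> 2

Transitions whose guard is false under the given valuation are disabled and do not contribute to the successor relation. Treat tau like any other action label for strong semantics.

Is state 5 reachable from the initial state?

Guard filter leaves 13 enabled edge(s).
L0 = {0}
L1 = {1,4}  total {0,1,4}
L2 = {5}  total {0,1,4,5}
L3 = {3}  total {0,1,3,4,5}
R = {0,1,3,4,5}
witness 5: a·tau

Answer: REACHABLE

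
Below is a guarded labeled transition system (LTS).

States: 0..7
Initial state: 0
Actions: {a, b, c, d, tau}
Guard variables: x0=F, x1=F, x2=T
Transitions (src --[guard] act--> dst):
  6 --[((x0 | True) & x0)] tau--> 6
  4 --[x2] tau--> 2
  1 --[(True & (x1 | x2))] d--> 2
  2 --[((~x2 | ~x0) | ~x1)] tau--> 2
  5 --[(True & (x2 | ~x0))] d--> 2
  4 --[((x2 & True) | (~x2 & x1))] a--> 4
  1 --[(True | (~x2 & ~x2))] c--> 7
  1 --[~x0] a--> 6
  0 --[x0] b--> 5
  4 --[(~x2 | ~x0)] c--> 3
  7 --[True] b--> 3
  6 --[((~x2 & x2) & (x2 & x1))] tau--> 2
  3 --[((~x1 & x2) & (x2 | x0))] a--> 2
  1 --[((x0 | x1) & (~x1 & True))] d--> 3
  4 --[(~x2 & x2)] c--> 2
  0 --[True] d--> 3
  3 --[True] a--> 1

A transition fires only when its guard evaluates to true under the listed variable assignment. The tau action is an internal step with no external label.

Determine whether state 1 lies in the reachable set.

Guard filter leaves 12 enabled edge(s).
depth 0: {0}
depth 1: {3}  total {0,3}
depth 2: {1,2}  total {0,1,2,3}
depth 3: {6,7}  total {0,1,2,3,6,7}
R = {0,1,2,3,6,7}
witness 1: d·a

Answer: REACHABLE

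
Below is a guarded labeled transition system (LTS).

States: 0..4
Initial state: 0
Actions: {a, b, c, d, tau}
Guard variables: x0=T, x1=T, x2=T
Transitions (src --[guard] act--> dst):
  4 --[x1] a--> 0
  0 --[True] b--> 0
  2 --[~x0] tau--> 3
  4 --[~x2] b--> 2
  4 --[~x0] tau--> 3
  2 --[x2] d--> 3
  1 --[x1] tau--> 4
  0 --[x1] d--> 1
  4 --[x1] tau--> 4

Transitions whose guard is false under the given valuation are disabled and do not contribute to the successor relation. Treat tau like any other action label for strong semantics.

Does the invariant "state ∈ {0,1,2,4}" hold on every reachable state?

Answer: INVARIANT HOLDS

Working:
Safe = {0,1,2,4}
Reach set: {0,1,4}
  0: ✓
  1: ✓
  4: ✓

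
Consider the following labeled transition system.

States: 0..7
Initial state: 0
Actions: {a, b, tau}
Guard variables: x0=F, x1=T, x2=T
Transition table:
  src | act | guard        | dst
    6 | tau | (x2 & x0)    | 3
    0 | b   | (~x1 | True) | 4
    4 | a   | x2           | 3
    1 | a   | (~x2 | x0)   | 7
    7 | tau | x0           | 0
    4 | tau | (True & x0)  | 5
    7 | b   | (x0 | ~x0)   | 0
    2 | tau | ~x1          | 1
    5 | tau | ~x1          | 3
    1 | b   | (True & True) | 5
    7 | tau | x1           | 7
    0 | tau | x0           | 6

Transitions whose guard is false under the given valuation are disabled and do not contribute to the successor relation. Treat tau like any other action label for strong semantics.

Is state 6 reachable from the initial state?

After dropping false guards: 5 live edges.
Layer 0: {0}
Layer 1: {4}  total {0,4}
Layer 2: {3}  total {0,3,4}
Reach set: {0,3,4}

Answer: UNREACHABLE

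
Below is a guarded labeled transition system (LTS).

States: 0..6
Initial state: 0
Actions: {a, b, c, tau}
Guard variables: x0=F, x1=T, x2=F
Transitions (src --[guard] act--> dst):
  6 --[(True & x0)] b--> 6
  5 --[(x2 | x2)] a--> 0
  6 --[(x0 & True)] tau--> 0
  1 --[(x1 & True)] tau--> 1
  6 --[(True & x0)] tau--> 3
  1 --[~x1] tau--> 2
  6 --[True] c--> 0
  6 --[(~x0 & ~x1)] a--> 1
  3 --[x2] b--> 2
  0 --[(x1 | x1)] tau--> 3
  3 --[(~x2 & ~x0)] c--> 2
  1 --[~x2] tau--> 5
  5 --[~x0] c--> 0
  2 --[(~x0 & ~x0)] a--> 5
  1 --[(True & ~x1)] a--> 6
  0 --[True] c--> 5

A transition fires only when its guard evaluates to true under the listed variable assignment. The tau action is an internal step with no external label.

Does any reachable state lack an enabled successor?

R = {0,2,3,5}
  0: c→5  tau→3  [deg 2]
  2: a→5  [deg 1]
  3: c→2  [deg 1]
  5: c→0  [deg 1]

Answer: DEADLOCK-FREE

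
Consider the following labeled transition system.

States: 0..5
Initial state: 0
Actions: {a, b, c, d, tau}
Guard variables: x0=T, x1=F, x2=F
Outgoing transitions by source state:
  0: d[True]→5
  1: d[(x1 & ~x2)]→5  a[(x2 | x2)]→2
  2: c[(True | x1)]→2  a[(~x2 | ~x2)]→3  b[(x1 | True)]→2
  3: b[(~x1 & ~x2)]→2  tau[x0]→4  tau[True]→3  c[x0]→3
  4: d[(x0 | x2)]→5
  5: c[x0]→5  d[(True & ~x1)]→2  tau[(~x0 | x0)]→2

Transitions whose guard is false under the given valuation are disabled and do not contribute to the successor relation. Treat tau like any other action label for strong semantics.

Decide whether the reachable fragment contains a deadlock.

Reachable = {0,2,3,4,5}
  0: d→5  [1 out]
  2: a→3  b→2  c→2  [3 out]
  3: b→2  c→3  tau→3  tau→4  [4 out]
  4: d→5  [1 out]
  5: c→5  d→2  tau→2  [3 out]

Answer: DEADLOCK-FREE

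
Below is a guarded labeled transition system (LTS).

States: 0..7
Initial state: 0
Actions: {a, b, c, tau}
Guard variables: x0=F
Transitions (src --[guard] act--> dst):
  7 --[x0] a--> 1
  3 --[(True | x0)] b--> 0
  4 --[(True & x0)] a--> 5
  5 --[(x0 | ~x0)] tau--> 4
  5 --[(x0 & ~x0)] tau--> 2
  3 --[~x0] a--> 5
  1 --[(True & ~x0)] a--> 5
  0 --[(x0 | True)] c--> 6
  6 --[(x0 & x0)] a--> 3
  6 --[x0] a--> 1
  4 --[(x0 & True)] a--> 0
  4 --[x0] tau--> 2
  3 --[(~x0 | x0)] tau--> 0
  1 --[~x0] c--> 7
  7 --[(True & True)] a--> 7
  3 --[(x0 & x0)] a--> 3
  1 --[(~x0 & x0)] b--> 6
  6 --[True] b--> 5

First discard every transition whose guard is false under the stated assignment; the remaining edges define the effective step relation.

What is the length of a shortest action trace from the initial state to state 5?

Layered search for 5:
  Layer 0: {0}
  Layer 1: {6}
  Layer 2: {5}
5 enters at depth 2; path c·b

Answer: 2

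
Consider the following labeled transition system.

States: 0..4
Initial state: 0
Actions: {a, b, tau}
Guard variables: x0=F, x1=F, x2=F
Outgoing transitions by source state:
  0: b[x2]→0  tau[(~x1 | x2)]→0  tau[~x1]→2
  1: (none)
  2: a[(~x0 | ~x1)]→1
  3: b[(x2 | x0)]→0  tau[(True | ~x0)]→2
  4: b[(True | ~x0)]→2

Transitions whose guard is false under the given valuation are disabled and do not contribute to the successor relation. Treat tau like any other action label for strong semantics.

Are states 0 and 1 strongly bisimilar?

Compute ~ classes (split until stable):
  round 0: {{0,1,2,3,4}}
  round 1: {{0,3},{1},{2},{4}}
  round 2: {{0},{1},{2},{3},{4}}
5 equivalence class(es) (converged in 3)
0∈{0}, 1∈{1}

Answer: NOT BISIMILAR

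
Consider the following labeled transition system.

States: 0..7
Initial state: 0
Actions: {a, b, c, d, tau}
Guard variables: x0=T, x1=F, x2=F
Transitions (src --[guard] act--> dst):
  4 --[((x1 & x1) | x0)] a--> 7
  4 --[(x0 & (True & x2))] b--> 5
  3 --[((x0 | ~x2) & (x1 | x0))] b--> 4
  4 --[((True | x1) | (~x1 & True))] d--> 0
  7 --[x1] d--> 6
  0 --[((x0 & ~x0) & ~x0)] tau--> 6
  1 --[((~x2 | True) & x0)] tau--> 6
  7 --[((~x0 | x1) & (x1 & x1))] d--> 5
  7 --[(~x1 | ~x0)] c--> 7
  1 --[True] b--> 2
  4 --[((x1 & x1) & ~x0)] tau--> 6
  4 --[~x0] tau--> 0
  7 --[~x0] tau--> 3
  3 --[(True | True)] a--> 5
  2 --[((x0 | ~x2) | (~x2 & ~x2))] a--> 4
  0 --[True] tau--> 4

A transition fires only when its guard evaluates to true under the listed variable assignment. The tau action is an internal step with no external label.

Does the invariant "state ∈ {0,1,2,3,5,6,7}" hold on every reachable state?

Answer: INVARIANT VIOLATED at state 4

Trace:
Safe = {0,1,2,3,5,6,7}
R = {0,4,7}
  0: safe
  4: VIOLATES
  7: safe
reach 4 via tau — violates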